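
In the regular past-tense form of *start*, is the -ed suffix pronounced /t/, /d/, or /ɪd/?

/ɪd/

The stem *start* ends in /t/ or /d/.
The -ed suffix is realized as /ɪd/ after /t, d/; as /t/ after other voiceless consonants; and as /d/ after other voiced sounds.
So -ed on *start* is pronounced /ɪd/.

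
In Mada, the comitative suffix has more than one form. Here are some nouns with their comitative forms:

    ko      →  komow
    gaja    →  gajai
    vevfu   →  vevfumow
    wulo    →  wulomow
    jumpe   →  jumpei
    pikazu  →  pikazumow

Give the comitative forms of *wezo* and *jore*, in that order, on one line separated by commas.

The alternation tracks the last vowel of the stem — -mow when the last vowel of the stem is a rounded vowel (*ko*, *vevfu*, *wulo*, *pikazu*); -i when the last vowel of the stem is an unrounded vowel (*gaja*, *jumpe*).
Since the last vowel of *wezo* is /o/ (a rounded vowel), it takes -mow, giving *wezomow*.
*jore*: last vowel = /e/, an unrounded vowel → -i → *jorei*.

wezomow, jorei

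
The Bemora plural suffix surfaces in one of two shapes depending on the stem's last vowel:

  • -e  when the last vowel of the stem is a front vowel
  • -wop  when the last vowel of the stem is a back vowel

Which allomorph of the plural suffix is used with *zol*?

-wop

*zol*: last vowel = /o/, a back vowel → -wop.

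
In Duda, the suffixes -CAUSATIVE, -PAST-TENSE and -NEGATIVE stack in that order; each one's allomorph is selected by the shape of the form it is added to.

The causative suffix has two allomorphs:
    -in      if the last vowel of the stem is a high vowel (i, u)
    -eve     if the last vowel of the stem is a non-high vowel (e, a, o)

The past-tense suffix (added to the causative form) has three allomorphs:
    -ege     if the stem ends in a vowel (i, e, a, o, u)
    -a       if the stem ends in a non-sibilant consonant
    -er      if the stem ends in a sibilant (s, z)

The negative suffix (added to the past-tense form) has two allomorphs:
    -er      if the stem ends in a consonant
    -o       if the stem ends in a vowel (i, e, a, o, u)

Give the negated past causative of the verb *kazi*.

*kazi* — last vowel /i/ (a high vowel) → -in → *kaziin*.
The causative form *kaziin*: final sound = /n/, a non-sibilant consonant → -a → *kaziina*.
The final sound of the past-tense form *kaziina* is /a/, which is a vowel, so the negative suffix is -o, giving *kaziinao*.

kaziinao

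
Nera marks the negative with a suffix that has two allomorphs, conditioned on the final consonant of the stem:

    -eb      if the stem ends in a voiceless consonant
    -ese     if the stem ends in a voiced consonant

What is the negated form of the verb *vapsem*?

vapsemese

*vapsem* — final consonant /m/ (voiced) → -ese → *vapsemese*.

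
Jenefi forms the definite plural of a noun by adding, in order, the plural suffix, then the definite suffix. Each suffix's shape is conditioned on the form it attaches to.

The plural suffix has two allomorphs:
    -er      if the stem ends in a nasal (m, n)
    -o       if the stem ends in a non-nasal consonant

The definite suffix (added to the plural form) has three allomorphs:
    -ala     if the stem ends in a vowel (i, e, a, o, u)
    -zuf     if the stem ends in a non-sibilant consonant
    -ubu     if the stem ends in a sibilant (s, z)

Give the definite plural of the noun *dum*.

dumerzuf

*dum*: final consonant = /m/, a nasal → -er → *dumer*.
The final sound of the plural form *dumer* is /r/, which is a non-sibilant consonant, so the definite suffix is -zuf, giving *dumerzuf*.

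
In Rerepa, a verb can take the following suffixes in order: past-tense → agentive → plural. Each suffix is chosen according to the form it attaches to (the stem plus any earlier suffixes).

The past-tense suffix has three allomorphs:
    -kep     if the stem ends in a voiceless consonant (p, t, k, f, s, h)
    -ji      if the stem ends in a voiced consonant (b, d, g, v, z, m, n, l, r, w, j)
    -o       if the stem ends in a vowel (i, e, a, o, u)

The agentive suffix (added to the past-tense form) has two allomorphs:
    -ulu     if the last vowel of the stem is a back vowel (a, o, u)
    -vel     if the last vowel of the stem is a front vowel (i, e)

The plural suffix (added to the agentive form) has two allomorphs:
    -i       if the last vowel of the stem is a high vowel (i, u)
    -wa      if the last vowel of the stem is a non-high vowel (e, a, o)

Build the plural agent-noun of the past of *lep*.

lepkepvelwa

*lep*: final sound = /p/, a voiceless consonant → -kep → *lepkep*.
Since the last vowel of the past-tense form *lepkep* is /e/ (a front vowel), it takes -vel, giving *lepkepvel*.
The agentive form *lepkepvel*: last vowel = /e/, a non-high vowel → -wa → *lepkepvelwa*.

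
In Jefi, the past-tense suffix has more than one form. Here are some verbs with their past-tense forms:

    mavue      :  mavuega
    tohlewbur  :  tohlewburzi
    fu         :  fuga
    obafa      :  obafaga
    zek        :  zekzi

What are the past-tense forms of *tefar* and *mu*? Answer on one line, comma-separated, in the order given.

tefarzi, muga

Looking at the final sound of each stem: -zi when the stem ends in a consonant (*tohlewbur*, *zek*); -ga when the stem ends in a vowel (*mavue*, *fu*, *obafa*).
*tefar*: final sound = /r/, a consonant → -zi → *tefarzi*.
The final sound of *mu* is /u/, which is a vowel, so the suffix is -ga, giving *muga*.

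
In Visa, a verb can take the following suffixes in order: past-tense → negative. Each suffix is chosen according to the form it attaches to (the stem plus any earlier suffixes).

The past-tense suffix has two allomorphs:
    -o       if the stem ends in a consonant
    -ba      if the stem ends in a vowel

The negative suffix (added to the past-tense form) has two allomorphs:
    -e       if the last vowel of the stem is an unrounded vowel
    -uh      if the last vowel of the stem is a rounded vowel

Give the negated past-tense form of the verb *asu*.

asubae

*asu*: final sound = /u/, a vowel → -ba → *asuba*.
Since the last vowel of the past-tense form *asuba* is /a/ (an unrounded vowel), it takes -e, giving *asubae*.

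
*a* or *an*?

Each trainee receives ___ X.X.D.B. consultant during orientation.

an

The indefinite article is chosen by the initial *sound* of the following word, not its spelling.
The initialism *X.X.D.B.* is read letter by letter; the first letter, X, is pronounced /ɛks/, which begins with a vowel sound.
So the article is *an*: Each trainee receives an X.X.D.B. consultant during orientation.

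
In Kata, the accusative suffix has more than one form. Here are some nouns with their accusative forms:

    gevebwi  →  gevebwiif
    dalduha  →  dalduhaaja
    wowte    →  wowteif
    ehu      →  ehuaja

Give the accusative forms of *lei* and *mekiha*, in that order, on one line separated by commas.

leiif, mekihaaja

The suffix is conditioned by the last vowel: -if when the last vowel of the stem is a front vowel (*gevebwi*, *wowte*); -aja when the last vowel of the stem is a back vowel (*dalduha*, *ehu*).
The last vowel of *lei* is /i/, which is a front vowel, so the suffix is -if, giving *leiif*.
Since the last vowel of *mekiha* is /a/ (a back vowel), it takes -aja, giving *mekihaaja*.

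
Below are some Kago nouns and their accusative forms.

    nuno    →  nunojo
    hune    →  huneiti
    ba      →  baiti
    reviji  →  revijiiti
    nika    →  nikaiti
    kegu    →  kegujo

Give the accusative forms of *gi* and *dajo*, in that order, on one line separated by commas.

giiti, dajojo

The suffix is conditioned by the last vowel: -jo when the last vowel of the stem is a rounded vowel (*nuno*, *kegu*); -iti when the last vowel of the stem is an unrounded vowel (*hune*, *ba*, *reviji*, *nika*).
Since the last vowel of *gi* is /i/ (an unrounded vowel), it takes -iti, giving *giiti*.
The last vowel of *dajo* is /o/, which is a rounded vowel, so the suffix is -jo, giving *dajojo*.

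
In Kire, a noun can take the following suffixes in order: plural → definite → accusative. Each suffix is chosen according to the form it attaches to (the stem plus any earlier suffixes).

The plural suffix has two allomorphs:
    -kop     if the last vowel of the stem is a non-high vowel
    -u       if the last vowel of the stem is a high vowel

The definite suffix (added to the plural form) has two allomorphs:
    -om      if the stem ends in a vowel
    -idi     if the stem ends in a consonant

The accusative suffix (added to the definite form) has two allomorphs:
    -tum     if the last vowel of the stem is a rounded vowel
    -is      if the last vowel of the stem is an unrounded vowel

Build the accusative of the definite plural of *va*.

vakopidiis

The last vowel of *va* is /a/, which is a non-high vowel, so the plural suffix is -kop, giving *vakop*.
The plural form *vakop* — final sound /p/ (a consonant) → -idi → *vakopidi*.
The definite form *vakopidi*: last vowel = /i/, an unrounded vowel → -is → *vakopidiis*.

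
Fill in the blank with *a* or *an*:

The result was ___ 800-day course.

an

The indefinite article is chosen by the initial *sound* of the following word, not its spelling.
The number *800* is spoken "eight hundred", beginning with /eɪt/ — a vowel sound.
So the article is *an*: The result was an 800-day course.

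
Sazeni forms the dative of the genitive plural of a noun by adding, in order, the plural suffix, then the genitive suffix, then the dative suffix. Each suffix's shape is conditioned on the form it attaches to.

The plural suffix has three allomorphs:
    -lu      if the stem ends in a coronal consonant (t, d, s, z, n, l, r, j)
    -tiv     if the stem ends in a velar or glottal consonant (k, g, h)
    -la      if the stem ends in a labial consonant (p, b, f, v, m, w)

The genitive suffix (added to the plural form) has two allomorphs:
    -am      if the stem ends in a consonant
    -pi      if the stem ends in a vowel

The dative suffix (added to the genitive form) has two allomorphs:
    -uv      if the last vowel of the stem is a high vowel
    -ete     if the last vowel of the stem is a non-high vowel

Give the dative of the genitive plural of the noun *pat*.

patlupiuv

*pat* — final consonant /t/ (coronal) → -lu → *patlu*.
Since the final sound of the plural form *patlu* is /u/ (a vowel), it takes -pi, giving *patlupi*.
Since the last vowel of the genitive form *patlupi* is /i/ (a high vowel), it takes -uv, giving *patlupiuv*.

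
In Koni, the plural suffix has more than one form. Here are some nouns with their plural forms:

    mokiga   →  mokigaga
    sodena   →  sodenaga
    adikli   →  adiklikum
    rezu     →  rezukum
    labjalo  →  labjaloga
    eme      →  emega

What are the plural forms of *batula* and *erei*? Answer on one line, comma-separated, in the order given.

batulaga, ereikum

The alternation tracks the last vowel of the stem — -kum when the last vowel of the stem is a high vowel (*adikli*, *rezu*); -ga when the last vowel of the stem is a non-high vowel (*mokiga*, *sodena*, *labjalo*, *eme*).
*batula*: last vowel = /a/, a non-high vowel → -ga → *batulaga*.
The last vowel of *erei* is /i/, which is a high vowel, so the suffix is -kum, giving *ereikum*.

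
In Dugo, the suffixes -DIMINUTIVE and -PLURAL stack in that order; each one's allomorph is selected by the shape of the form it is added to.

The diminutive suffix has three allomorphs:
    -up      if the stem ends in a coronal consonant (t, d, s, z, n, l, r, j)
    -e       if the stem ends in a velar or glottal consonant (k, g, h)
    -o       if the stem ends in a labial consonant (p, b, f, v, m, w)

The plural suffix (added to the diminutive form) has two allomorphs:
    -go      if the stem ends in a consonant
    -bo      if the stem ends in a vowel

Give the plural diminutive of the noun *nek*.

The final consonant of *nek* is /k/, which is velar/glottal, so the diminutive suffix is -e, giving *neke*.
The diminutive form *neke*: final sound = /e/, a vowel → -bo → *nekebo*.

nekebo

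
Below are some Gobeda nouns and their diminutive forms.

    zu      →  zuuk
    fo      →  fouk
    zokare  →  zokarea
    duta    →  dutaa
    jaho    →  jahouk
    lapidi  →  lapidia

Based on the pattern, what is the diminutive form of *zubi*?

zubia

The alternation tracks the last vowel of the stem — -uk when the last vowel of the stem is a rounded vowel (*zu*, *fo*, *jaho*); -a when the last vowel of the stem is an unrounded vowel (*zokare*, *duta*, *lapidi*).
*zubi* — last vowel /i/ (an unrounded vowel) → -a → *zubia*.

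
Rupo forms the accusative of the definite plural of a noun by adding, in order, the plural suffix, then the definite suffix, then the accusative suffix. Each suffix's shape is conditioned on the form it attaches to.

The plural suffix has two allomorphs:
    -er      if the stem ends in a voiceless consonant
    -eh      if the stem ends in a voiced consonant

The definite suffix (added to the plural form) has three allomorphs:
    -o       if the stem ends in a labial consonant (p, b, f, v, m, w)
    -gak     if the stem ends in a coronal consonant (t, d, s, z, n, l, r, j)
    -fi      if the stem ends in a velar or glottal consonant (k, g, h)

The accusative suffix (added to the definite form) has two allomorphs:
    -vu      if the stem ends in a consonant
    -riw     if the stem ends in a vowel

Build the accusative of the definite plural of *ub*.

ubehfiriw

The final consonant of *ub* is /b/, which is voiced, so the plural suffix is -eh, giving *ubeh*.
The final consonant of the plural form *ubeh* is /h/, which is velar/glottal, so the definite suffix is -fi, giving *ubehfi*.
The final sound of the definite form *ubehfi* is /i/, which is a vowel, so the accusative suffix is -riw, giving *ubehfiriw*.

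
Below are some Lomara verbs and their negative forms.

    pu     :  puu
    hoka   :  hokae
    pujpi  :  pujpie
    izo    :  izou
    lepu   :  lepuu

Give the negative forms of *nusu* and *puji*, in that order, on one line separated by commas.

The pattern is rounding harmony: -u when the last vowel of the stem is a rounded vowel (*pu*, *izo*, *lepu*); -e when the last vowel of the stem is an unrounded vowel (*hoka*, *pujpi*).
Since the last vowel of *nusu* is /u/ (a rounded vowel), it takes -u, giving *nusuu*.
*puji*: last vowel = /i/, an unrounded vowel → -e → *pujie*.

nusuu, pujie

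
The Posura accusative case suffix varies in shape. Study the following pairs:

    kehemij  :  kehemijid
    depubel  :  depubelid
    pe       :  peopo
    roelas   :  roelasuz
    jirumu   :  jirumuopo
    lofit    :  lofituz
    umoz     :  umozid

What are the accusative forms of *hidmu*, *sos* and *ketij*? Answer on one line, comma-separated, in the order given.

The pattern is voicing of the final sound: -uz when the stem ends in a voiceless consonant (*roelas*, *lofit*); -id when the stem ends in a voiced consonant (*kehemij*, *depubel*, *umoz*); -opo when the stem ends in a vowel (*pe*, *jirumu*).
The final sound of *hidmu* is /u/, which is a vowel, so the suffix is -opo, giving *hidmuopo*.
The final sound of *sos* is /s/, which is a voiceless consonant, so the suffix is -uz, giving *sosuz*.
*ketij*: final sound = /j/, a voiced consonant → -id → *ketijid*.

hidmuopo, sosuz, ketijid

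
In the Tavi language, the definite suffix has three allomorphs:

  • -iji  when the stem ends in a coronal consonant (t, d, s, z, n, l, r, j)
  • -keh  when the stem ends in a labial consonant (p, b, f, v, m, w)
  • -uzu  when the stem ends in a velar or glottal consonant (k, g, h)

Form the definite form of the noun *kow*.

*kow* — final consonant /w/ (labial) → -keh → *kowkeh*.

kowkeh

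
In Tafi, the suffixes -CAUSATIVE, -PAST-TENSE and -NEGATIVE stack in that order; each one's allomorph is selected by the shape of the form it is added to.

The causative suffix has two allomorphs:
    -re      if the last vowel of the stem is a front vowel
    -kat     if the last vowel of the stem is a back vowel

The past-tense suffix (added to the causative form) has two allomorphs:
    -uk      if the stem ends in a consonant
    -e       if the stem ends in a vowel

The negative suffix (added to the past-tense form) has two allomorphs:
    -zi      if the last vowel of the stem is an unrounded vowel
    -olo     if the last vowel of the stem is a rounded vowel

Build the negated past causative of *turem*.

*turem* — last vowel /e/ (a front vowel) → -re → *turemre*.
The final sound of the causative form *turemre* is /e/, which is a vowel, so the past-tense suffix is -e, giving *turemree*.
Since the last vowel of the past-tense form *turemree* is /e/ (an unrounded vowel), it takes -zi, giving *turemreezi*.

turemreezi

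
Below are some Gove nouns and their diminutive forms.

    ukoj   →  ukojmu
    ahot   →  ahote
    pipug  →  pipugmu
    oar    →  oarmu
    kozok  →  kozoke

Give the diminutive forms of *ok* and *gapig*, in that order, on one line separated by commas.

oke, gapigmu

The suffix is conditioned by the final consonant: -e when the stem ends in a voiceless consonant (*ahot*, *kozok*); -mu when the stem ends in a voiced consonant (*ukoj*, *pipug*, *oar*).
Since the final consonant of *ok* is /k/ (voiceless), it takes -e, giving *oke*.
Since the final consonant of *gapig* is /g/ (voiced), it takes -mu, giving *gapigmu*.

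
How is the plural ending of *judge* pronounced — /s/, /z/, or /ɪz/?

/ɪz/

The stem *judge* ends in a sibilant (/s, z, ʃ, ʒ, tʃ, dʒ/).
The plural suffix surfaces as /ɪz/ after sibilants, /s/ after other voiceless consonants, and /z/ after other voiced sounds.
So the plural -s on *judge* is pronounced /ɪz/.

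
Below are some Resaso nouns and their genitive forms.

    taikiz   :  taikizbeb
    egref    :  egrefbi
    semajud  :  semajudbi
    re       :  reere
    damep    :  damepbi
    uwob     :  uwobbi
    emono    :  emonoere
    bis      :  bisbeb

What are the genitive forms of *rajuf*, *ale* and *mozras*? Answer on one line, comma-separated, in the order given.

rajufbi, aleere, mozrasbeb

Looking at the final sound of each stem: -beb when the stem ends in a sibilant (*taikiz*, *bis*); -bi when the stem ends in a non-sibilant consonant (*egref*, *semajud*, *damep*, *uwob*); -ere when the stem ends in a vowel (*re*, *emono*).
The final sound of *rajuf* is /f/, which is a non-sibilant consonant, so the suffix is -bi, giving *rajufbi*.
*ale*: final sound = /e/, a vowel → -ere → *aleere*.
The final sound of *mozras* is /s/, which is a sibilant, so the suffix is -beb, giving *mozrasbeb*.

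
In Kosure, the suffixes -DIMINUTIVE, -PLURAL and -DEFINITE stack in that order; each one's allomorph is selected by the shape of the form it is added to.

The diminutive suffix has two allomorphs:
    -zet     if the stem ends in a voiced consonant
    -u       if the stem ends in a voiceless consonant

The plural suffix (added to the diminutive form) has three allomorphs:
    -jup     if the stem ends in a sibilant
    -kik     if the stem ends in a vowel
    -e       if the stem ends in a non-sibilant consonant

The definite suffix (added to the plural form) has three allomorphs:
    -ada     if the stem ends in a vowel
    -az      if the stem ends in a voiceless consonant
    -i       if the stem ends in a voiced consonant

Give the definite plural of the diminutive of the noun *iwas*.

iwasukikaz

Since the final consonant of *iwas* is /s/ (voiceless), it takes -u, giving *iwasu*.
The diminutive form *iwasu*: final sound = /u/, a vowel → -kik → *iwasukik*.
The plural form *iwasukik*: final sound = /k/, a voiceless consonant → -az → *iwasukikaz*.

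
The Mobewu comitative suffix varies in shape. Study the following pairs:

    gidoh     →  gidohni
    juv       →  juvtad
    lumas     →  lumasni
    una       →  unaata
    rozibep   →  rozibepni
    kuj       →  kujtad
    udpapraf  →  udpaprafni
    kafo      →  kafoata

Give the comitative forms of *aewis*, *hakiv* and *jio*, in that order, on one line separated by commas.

aewisni, hakivtad, jioata

The suffix is conditioned by the final sound: -ni when the stem ends in a voiceless consonant (*gidoh*, *lumas*, *rozibep*, *udpapraf*); -tad when the stem ends in a voiced consonant (*juv*, *kuj*); -ata when the stem ends in a vowel (*una*, *kafo*).
Since the final sound of *aewis* is /s/ (a voiceless consonant), it takes -ni, giving *aewisni*.
*hakiv* — final sound /v/ (a voiced consonant) → -tad → *hakivtad*.
Since the final sound of *jio* is /o/ (a vowel), it takes -ata, giving *jioata*.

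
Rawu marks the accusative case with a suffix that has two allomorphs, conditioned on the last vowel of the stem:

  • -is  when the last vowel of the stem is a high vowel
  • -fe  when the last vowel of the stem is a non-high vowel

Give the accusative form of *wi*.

Since the last vowel of *wi* is /i/ (a high vowel), it takes -is, giving *wiis*.

wiis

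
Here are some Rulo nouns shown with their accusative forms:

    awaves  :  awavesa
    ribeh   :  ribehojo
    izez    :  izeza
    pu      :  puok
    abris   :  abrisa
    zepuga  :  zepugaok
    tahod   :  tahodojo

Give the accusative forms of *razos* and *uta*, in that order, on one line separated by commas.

razosa, utaok

Looking at the final sound of each stem: -a when the stem ends in a sibilant (*awaves*, *izez*, *abris*); -ojo when the stem ends in a non-sibilant consonant (*ribeh*, *tahod*); -ok when the stem ends in a vowel (*pu*, *zepuga*).
*razos* — final sound /s/ (a sibilant) → -a → *razosa*.
*uta*: final sound = /a/, a vowel → -ok → *utaok*.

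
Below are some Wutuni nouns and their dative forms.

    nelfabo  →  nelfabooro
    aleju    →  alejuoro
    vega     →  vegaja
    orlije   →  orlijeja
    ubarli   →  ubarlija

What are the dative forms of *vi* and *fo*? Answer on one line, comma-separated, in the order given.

vija, fooro

Looking at the last vowel of each stem: -oro when the last vowel of the stem is a rounded vowel (*nelfabo*, *aleju*); -ja when the last vowel of the stem is an unrounded vowel (*vega*, *orlije*, *ubarli*).
*vi*: last vowel = /i/, an unrounded vowel → -ja → *vija*.
Since the last vowel of *fo* is /o/ (a rounded vowel), it takes -oro, giving *fooro*.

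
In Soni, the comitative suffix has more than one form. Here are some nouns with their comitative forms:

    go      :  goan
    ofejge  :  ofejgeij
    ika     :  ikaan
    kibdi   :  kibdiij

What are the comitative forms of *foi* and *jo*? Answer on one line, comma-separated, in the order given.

The suffix is conditioned by the last vowel: -ij when the last vowel of the stem is a front vowel (*ofejge*, *kibdi*); -an when the last vowel of the stem is a back vowel (*go*, *ika*).
*foi*: last vowel = /i/, a front vowel → -ij → *foiij*.
The last vowel of *jo* is /o/, which is a back vowel, so the suffix is -an, giving *joan*.

foiij, joan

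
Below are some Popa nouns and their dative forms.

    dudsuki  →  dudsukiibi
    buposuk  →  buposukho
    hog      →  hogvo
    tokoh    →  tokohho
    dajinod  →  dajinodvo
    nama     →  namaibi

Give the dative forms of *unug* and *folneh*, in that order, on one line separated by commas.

unugvo, folnehho

The alternation tracks the final sound of the stem — -ho when the stem ends in a voiceless consonant (*buposuk*, *tokoh*); -vo when the stem ends in a voiced consonant (*hog*, *dajinod*); -ibi when the stem ends in a vowel (*dudsuki*, *nama*).
*unug* — final sound /g/ (a voiced consonant) → -vo → *unugvo*.
The final sound of *folneh* is /h/, which is a voiceless consonant, so the suffix is -ho, giving *folnehho*.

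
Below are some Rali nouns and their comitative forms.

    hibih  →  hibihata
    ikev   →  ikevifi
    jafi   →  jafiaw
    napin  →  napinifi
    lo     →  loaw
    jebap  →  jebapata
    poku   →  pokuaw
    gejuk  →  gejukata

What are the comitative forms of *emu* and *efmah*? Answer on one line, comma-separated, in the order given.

The pattern is voicing of the final sound: -ata when the stem ends in a voiceless consonant (*hibih*, *jebap*, *gejuk*); -ifi when the stem ends in a voiced consonant (*ikev*, *napin*); -aw when the stem ends in a vowel (*jafi*, *lo*, *poku*).
*emu* — final sound /u/ (a vowel) → -aw → *emuaw*.
*efmah*: final sound = /h/, a voiceless consonant → -ata → *efmahata*.

emuaw, efmahata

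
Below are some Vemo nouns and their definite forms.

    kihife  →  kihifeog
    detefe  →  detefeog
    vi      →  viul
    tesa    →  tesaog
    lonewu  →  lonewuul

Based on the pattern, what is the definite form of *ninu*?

ninuul

The alternation tracks the last vowel of the stem — -ul when the last vowel of the stem is a high vowel (*vi*, *lonewu*); -og when the last vowel of the stem is a non-high vowel (*kihife*, *detefe*, *tesa*).
*ninu*: last vowel = /u/, a high vowel → -ul → *ninuul*.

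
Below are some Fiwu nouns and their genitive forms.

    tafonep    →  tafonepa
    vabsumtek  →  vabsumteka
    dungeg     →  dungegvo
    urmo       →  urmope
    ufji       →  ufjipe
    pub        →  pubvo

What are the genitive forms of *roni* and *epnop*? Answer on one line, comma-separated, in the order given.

ronipe, epnopa

The pattern is voicing of the final sound: -a when the stem ends in a voiceless consonant (*tafonep*, *vabsumtek*); -vo when the stem ends in a voiced consonant (*dungeg*, *pub*); -pe when the stem ends in a vowel (*urmo*, *ufji*).
*roni* — final sound /i/ (a vowel) → -pe → *ronipe*.
The final sound of *epnop* is /p/, which is a voiceless consonant, so the suffix is -a, giving *epnopa*.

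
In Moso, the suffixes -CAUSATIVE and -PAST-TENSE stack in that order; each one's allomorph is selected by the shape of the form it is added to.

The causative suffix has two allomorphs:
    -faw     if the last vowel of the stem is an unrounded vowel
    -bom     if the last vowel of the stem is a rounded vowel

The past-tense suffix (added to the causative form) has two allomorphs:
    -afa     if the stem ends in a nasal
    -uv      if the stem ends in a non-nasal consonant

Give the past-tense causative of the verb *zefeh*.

Since the last vowel of *zefeh* is /e/ (an unrounded vowel), it takes -faw, giving *zefehfaw*.
Since the final consonant of the causative form *zefehfaw* is /w/ (non-nasal), it takes -uv, giving *zefehfawuv*.

zefehfawuv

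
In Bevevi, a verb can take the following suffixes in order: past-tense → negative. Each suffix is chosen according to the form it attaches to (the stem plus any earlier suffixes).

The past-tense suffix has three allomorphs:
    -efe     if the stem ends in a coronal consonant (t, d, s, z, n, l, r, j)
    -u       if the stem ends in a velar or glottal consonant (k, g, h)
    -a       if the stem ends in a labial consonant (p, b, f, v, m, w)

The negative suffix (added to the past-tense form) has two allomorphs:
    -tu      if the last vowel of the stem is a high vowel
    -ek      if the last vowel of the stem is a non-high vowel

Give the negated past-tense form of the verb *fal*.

*fal* — final consonant /l/ (coronal) → -efe → *falefe*.
The past-tense form *falefe*: last vowel = /e/, a non-high vowel → -ek → *falefeek*.

falefeek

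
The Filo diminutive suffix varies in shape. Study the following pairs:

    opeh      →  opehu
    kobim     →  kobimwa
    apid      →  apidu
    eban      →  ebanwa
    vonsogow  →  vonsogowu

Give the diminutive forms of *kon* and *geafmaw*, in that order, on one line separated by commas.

konwa, geafmawu

The suffix is conditioned by the final consonant: -wa when the stem ends in a nasal (*kobim*, *eban*); -u when the stem ends in a non-nasal consonant (*opeh*, *apid*, *vonsogow*).
*kon*: final consonant = /n/, a nasal → -wa → *konwa*.
Since the final consonant of *geafmaw* is /w/ (non-nasal), it takes -u, giving *geafmawu*.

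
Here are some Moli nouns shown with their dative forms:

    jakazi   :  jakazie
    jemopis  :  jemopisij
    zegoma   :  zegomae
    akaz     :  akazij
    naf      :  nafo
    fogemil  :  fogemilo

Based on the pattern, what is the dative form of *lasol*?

lasolo

Looking at the final sound of each stem: -ij when the stem ends in a sibilant (*jemopis*, *akaz*); -o when the stem ends in a non-sibilant consonant (*naf*, *fogemil*); -e when the stem ends in a vowel (*jakazi*, *zegoma*).
Since the final sound of *lasol* is /l/ (a non-sibilant consonant), it takes -o, giving *lasolo*.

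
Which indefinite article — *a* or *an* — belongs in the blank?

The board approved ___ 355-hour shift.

a

The indefinite article is chosen by the initial *sound* of the following word, not its spelling.
The number *355* is spoken "three hundred …", beginning with /θriː/ — a consonant sound.
So the article is *a*: The board approved a 355-hour shift.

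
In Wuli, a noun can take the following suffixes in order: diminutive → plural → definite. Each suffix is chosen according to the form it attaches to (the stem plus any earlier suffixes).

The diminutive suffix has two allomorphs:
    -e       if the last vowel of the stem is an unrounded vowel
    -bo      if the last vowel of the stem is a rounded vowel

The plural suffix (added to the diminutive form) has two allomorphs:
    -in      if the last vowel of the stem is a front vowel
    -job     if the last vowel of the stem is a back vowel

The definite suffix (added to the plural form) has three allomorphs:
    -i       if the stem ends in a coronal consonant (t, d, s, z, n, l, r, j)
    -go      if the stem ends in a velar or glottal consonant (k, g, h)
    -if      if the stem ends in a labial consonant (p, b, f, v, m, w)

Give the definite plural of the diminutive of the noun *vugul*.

The last vowel of *vugul* is /u/, which is a rounded vowel, so the diminutive suffix is -bo, giving *vugulbo*.
The diminutive form *vugulbo*: last vowel = /o/, a back vowel → -job → *vugulbojob*.
The final consonant of the plural form *vugulbojob* is /b/, which is labial, so the definite suffix is -if, giving *vugulbojobif*.

vugulbojobif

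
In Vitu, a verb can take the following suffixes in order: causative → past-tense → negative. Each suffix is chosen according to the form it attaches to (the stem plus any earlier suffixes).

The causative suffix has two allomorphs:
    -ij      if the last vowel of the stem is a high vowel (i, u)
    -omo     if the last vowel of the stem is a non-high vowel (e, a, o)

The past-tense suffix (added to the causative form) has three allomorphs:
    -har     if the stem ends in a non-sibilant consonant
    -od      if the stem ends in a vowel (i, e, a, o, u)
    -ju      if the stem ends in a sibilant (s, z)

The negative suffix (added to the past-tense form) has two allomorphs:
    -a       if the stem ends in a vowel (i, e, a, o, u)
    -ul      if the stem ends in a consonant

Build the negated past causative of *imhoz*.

*imhoz*: last vowel = /o/, a non-high vowel → -omo → *imhozomo*.
The causative form *imhozomo*: final sound = /o/, a vowel → -od → *imhozomood*.
The final sound of the past-tense form *imhozomood* is /d/, which is a consonant, so the negative suffix is -ul, giving *imhozomoodul*.

imhozomoodul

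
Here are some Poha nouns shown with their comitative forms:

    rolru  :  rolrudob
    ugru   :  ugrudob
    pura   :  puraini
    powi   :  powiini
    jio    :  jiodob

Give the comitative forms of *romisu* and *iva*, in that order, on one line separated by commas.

The alternation tracks the last vowel of the stem — -dob when the last vowel of the stem is a rounded vowel (*rolru*, *ugru*, *jio*); -ini when the last vowel of the stem is an unrounded vowel (*pura*, *powi*).
The last vowel of *romisu* is /u/, which is a rounded vowel, so the suffix is -dob, giving *romisudob*.
*iva* — last vowel /a/ (an unrounded vowel) → -ini → *ivaini*.

romisudob, ivaini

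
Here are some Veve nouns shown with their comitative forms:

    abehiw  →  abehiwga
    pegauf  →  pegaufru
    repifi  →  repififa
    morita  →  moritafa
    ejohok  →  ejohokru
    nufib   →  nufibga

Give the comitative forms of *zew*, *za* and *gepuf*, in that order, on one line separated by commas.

zewga, zafa, gepufru

The alternation tracks the final sound of the stem — -ru when the stem ends in a voiceless consonant (*pegauf*, *ejohok*); -ga when the stem ends in a voiced consonant (*abehiw*, *nufib*); -fa when the stem ends in a vowel (*repifi*, *morita*).
Since the final sound of *zew* is /w/ (a voiced consonant), it takes -ga, giving *zewga*.
Since the final sound of *za* is /a/ (a vowel), it takes -fa, giving *zafa*.
*gepuf*: final sound = /f/, a voiceless consonant → -ru → *gepufru*.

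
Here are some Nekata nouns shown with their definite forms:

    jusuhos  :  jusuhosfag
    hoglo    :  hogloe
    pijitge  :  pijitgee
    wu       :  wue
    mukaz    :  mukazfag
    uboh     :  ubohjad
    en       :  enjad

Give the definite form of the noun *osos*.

ososfag

Looking at the final sound of each stem: -fag when the stem ends in a sibilant (*jusuhos*, *mukaz*); -jad when the stem ends in a non-sibilant consonant (*uboh*, *en*); -e when the stem ends in a vowel (*hoglo*, *pijitge*, *wu*).
*osos* — final sound /s/ (a sibilant) → -fag → *ososfag*.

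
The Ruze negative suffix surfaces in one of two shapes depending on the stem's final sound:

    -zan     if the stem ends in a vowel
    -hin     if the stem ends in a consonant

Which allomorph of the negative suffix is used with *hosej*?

-hin

*hosej* — final sound /j/ (a consonant) → -hin.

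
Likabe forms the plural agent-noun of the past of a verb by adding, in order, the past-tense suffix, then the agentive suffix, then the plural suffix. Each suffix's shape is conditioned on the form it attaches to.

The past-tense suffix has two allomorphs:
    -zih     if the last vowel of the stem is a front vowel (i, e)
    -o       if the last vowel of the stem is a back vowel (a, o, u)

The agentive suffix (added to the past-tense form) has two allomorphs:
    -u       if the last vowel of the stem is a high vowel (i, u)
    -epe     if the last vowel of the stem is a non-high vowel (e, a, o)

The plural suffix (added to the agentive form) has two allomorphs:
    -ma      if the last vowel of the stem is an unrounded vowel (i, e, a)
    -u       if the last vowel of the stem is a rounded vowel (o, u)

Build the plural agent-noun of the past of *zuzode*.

zuzodezihuu

The last vowel of *zuzode* is /e/, which is a front vowel, so the past-tense suffix is -zih, giving *zuzodezih*.
Since the last vowel of the past-tense form *zuzodezih* is /i/ (a high vowel), it takes -u, giving *zuzodezihu*.
The agentive form *zuzodezihu*: last vowel = /u/, a rounded vowel → -u → *zuzodezihuu*.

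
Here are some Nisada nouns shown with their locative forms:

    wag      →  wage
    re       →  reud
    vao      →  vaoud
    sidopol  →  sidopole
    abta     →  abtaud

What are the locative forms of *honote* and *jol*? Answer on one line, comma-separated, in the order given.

The alternation tracks the final sound of the stem — -e when the stem ends in a consonant (*wag*, *sidopol*); -ud when the stem ends in a vowel (*re*, *vao*, *abta*).
The final sound of *honote* is /e/, which is a vowel, so the suffix is -ud, giving *honoteud*.
*jol* — final sound /l/ (a consonant) → -e → *jole*.

honoteud, jole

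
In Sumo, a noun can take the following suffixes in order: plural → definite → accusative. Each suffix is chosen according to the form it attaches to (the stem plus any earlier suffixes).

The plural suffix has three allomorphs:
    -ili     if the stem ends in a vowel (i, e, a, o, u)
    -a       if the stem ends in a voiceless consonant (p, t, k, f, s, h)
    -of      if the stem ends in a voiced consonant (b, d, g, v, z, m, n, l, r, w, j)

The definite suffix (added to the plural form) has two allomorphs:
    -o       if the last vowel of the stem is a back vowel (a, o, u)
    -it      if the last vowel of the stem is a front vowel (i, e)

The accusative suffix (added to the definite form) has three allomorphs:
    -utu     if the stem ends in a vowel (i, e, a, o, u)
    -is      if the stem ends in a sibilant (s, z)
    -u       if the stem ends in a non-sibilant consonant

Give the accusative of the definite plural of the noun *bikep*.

bikepaoutu

*bikep* — final sound /p/ (a voiceless consonant) → -a → *bikepa*.
The plural form *bikepa*: last vowel = /a/, a back vowel → -o → *bikepao*.
The definite form *bikepao* — final sound /o/ (a vowel) → -utu → *bikepaoutu*.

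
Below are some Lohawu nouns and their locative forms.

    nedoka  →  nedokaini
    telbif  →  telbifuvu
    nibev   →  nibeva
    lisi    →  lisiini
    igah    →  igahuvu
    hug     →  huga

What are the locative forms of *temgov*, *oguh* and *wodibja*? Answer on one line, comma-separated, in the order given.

temgova, oguhuvu, wodibjaini

Looking at the final sound of each stem: -uvu when the stem ends in a voiceless consonant (*telbif*, *igah*); -a when the stem ends in a voiced consonant (*nibev*, *hug*); -ini when the stem ends in a vowel (*nedoka*, *lisi*).
*temgov* — final sound /v/ (a voiced consonant) → -a → *temgova*.
The final sound of *oguh* is /h/, which is a voiceless consonant, so the suffix is -uvu, giving *oguhuvu*.
The final sound of *wodibja* is /a/, which is a vowel, so the suffix is -ini, giving *wodibjaini*.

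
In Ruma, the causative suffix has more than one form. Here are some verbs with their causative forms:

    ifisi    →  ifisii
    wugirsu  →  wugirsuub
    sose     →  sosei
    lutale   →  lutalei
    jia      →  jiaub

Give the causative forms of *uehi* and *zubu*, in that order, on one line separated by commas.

The pattern is front/back vowel harmony: -i when the last vowel of the stem is a front vowel (*ifisi*, *sose*, *lutale*); -ub when the last vowel of the stem is a back vowel (*wugirsu*, *jia*).
The last vowel of *uehi* is /i/, which is a front vowel, so the suffix is -i, giving *uehii*.
Since the last vowel of *zubu* is /u/ (a back vowel), it takes -ub, giving *zubuub*.

uehii, zubuub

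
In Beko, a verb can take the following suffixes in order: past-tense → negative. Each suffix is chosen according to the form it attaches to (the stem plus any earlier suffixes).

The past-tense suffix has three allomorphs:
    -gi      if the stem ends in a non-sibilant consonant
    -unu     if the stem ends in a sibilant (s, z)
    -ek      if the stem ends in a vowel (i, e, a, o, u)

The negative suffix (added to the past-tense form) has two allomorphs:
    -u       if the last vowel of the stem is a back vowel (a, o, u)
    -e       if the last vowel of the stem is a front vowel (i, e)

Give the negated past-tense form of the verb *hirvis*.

*hirvis*: final sound = /s/, a sibilant → -unu → *hirvisunu*.
The last vowel of the past-tense form *hirvisunu* is /u/, which is a back vowel, so the negative suffix is -u, giving *hirvisunuu*.

hirvisunuu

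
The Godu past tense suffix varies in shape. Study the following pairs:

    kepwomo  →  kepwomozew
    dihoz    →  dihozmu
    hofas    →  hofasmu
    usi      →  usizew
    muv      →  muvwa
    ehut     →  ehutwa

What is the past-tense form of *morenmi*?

morenmizew

The alternation tracks the final sound of the stem — -mu when the stem ends in a sibilant (*dihoz*, *hofas*); -wa when the stem ends in a non-sibilant consonant (*muv*, *ehut*); -zew when the stem ends in a vowel (*kepwomo*, *usi*).
*morenmi* — final sound /i/ (a vowel) → -zew → *morenmizew*.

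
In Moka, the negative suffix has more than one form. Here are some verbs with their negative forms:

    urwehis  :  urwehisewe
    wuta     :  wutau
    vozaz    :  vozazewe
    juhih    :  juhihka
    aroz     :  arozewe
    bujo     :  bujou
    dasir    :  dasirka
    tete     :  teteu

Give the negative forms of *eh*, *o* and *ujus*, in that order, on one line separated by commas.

ehka, ou, ujusewe

The suffix is conditioned by the final sound: -ewe when the stem ends in a sibilant (*urwehis*, *vozaz*, *aroz*); -ka when the stem ends in a non-sibilant consonant (*juhih*, *dasir*); -u when the stem ends in a vowel (*wuta*, *bujo*, *tete*).
Since the final sound of *eh* is /h/ (a non-sibilant consonant), it takes -ka, giving *ehka*.
The final sound of *o* is /o/, which is a vowel, so the suffix is -u, giving *ou*.
*ujus*: final sound = /s/, a sibilant → -ewe → *ujusewe*.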